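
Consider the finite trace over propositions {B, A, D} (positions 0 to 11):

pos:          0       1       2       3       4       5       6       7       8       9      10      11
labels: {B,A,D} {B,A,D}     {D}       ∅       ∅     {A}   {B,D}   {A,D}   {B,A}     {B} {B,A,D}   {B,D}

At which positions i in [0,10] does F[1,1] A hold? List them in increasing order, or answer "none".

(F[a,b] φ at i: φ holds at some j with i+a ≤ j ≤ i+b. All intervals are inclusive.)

0, 4, 6, 7, 9

Evaluate at each i in [0,10]:
  i=0: ✓ (witness j=1)
  i=1: ✗ (none in [2,2])
  i=2: ✗ (none in [3,3])
  i=3: ✗ (none in [4,4])
  i=4: ✓ (witness j=5)
  i=5: ✗ (none in [6,6])
  i=6: ✓ (witness j=7)
  i=7: ✓ (witness j=8)
  i=8: ✗ (none in [9,9])
  i=9: ✓ (witness j=10)
  i=10: ✗ (none in [11,11])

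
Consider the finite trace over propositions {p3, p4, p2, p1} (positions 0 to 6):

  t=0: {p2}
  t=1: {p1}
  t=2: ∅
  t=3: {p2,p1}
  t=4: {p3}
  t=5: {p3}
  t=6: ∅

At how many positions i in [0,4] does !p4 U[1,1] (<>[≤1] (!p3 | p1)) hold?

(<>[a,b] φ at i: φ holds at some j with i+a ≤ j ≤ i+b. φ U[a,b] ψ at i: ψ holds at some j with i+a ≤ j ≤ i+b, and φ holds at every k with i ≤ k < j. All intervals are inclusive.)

Evaluate at each i in [0,4]:
  i=0: ✓ (rhs at j=1; lhs holds on [0,0])
  i=1: ✓ (rhs at j=2; lhs holds on [1,1])
  i=2: ✓ (rhs at j=3; lhs holds on [2,2])
  i=3: ✗ (no rhs in [4,4])
  i=4: ✓ (rhs at j=5; lhs holds on [4,4])
Positions where it holds: {0, 1, 2, 4} → 4.

4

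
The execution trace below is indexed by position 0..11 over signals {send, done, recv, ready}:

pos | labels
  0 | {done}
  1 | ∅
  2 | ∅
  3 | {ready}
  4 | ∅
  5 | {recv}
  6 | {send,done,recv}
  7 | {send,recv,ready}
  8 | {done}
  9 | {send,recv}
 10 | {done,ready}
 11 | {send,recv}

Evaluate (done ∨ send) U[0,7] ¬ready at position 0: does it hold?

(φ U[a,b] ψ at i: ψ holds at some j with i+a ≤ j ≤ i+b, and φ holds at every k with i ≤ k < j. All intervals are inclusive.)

Need some j in [0,7] with ¬ready, and (done ∨ send) at every k in [0,j-1].
  j=0: ¬ready holds; no prefix to check → satisfied.

True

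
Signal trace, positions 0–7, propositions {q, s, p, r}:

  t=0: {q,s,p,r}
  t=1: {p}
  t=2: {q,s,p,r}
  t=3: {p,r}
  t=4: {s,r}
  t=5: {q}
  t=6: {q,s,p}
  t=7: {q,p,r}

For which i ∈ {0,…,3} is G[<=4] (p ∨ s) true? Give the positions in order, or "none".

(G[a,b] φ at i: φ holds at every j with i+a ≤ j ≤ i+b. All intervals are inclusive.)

Evaluate at each i in [0,3]:
  i=0: ✓ (all of [0,4])
  i=1: ✗ (fails at j=5)
  i=2: ✗ (fails at j=5)
  i=3: ✗ (fails at j=5)

0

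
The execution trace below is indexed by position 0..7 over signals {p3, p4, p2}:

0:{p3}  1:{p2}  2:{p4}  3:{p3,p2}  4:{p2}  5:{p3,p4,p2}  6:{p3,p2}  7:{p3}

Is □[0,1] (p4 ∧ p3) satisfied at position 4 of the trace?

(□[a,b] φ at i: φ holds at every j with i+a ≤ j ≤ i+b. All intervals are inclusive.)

False

Check (p4 ∧ p3) at every j in [4,5]:
  j=4: false
  j=5: true
Fails at j=4 → formula fails.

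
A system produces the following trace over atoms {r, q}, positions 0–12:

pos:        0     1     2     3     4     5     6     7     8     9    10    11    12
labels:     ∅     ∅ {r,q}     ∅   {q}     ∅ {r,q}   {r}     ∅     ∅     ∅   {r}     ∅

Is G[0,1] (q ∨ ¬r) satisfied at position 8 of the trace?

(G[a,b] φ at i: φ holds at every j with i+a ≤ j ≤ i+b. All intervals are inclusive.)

Holds

Check (q ∨ ¬r) at every j in [8,9]:
  j=8: true
  j=9: true
All positions satisfy it → formula holds.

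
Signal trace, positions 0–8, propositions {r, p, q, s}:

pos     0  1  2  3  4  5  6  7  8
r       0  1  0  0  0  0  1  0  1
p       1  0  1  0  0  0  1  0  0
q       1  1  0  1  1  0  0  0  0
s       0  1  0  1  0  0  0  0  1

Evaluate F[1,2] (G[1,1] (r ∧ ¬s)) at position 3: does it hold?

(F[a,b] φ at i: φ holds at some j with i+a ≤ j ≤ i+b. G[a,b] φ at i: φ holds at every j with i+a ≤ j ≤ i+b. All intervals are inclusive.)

Check G[1,1] (r ∧ ¬s) at each j in [4,5]:
  j=4: fails at 5
  j=5: holds on [6,6]
Found at j=5 → formula holds.

Holds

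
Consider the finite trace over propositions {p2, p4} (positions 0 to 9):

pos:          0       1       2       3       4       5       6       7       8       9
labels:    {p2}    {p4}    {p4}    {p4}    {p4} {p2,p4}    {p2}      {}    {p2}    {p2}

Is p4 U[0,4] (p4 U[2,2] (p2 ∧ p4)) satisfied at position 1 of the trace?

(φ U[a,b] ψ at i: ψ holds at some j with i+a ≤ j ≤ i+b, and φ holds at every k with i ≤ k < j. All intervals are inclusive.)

True

Need some j in [1,5] with (p4 U[2,2] (p2 ∧ p4)), and p4 at every k in [1,j-1].
  j=1: (p4 U[2,2] (p2 ∧ p4)) — fails.
  j=2: (p4 U[2,2] (p2 ∧ p4)) — fails.
  j=3: (p4 U[2,2] (p2 ∧ p4)) holds; p4 holds at every k in [1,2] → satisfied.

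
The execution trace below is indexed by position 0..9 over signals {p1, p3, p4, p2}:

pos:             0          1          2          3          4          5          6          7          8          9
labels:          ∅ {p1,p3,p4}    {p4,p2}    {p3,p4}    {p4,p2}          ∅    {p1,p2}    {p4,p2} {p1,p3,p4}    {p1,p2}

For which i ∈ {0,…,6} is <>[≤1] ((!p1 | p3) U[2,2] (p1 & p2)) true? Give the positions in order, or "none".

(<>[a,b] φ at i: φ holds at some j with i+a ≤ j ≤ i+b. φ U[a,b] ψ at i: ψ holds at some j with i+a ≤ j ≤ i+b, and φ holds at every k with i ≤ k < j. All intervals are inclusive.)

3, 4, 6

Evaluate at each i in [0,6]:
  i=0: ✗ (none in [0,1])
  i=1: ✗ (none in [1,2])
  i=2: ✗ (none in [2,3])
  i=3: ✓ (witness j=4)
  i=4: ✓ (witness j=4)
  i=5: ✗ (none in [5,6])
  i=6: ✓ (witness j=7)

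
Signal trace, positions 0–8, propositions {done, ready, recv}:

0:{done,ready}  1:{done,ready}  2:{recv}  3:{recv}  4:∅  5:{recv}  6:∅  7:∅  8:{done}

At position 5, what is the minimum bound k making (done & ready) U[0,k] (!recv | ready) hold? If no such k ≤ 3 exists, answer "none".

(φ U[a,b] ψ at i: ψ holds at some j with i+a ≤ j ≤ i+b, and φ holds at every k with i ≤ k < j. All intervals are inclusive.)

Need earliest j ≥ 5 with (!recv | ready), and (done & ready) at every k in [5,j-1].
  j=5: rhs fails.
  j=6: rhs holds but lhs fails at k=5.
  j=7: rhs holds but lhs fails at k=5.
  j=8: rhs holds but lhs fails at k=5.
No witness within the range → none.

none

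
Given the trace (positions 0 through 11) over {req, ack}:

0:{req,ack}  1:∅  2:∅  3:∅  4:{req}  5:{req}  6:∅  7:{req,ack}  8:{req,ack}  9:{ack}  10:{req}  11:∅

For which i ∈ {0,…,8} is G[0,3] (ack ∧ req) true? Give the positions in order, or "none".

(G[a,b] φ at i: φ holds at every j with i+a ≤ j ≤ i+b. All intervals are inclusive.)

none

Evaluate at each i in [0,8]:
  i=0: ✗ (fails at j=1)
  i=1: ✗ (fails at j=1)
  i=2: ✗ (fails at j=2)
  i=3: ✗ (fails at j=3)
  i=4: ✗ (fails at j=4)
  i=5: ✗ (fails at j=5)
  i=6: ✗ (fails at j=6)
  i=7: ✗ (fails at j=9)
  i=8: ✗ (fails at j=9)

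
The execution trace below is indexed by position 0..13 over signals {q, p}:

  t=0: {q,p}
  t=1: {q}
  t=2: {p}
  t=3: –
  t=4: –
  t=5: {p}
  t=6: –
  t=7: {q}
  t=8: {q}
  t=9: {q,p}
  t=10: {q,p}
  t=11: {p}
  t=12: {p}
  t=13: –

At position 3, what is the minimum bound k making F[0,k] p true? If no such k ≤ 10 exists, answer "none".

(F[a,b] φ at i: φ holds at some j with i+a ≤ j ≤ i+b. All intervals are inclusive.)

2

Scan j = 3,4,… for p:
  j=3: fails
  j=4: fails
  j=5: holds
First hit at j=5, so smallest k = 5-3 = 2.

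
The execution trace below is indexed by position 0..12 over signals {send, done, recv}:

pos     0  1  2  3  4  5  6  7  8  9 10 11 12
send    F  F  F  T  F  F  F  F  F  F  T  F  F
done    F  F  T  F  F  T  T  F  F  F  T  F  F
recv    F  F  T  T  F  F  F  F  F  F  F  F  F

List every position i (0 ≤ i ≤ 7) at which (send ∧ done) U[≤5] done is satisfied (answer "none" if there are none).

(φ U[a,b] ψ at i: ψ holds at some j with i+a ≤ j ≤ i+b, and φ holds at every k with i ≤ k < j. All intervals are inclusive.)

2, 5, 6

Evaluate at each i in [0,7]:
  i=0: ✗ (lhs fails at k=0 before rhs at j=2)
  i=1: ✗ (lhs fails at k=1 before rhs at j=2)
  i=2: ✓ (rhs at j=2)
  i=3: ✗ (lhs fails at k=3 before rhs at j=5)
  i=4: ✗ (lhs fails at k=4 before rhs at j=5)
  i=5: ✓ (rhs at j=5)
  i=6: ✓ (rhs at j=6)
  i=7: ✗ (lhs fails at k=7 before rhs at j=10)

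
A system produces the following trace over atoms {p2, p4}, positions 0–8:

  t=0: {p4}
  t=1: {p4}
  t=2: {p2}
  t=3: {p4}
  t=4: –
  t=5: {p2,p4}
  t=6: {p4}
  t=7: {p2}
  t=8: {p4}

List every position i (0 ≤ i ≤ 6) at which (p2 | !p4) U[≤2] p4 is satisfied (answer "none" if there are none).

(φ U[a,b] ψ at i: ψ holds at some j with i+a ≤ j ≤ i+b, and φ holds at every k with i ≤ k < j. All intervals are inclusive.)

Evaluate at each i in [0,6]:
  i=0: ✓ (rhs at j=0)
  i=1: ✓ (rhs at j=1)
  i=2: ✓ (rhs at j=3; lhs holds on [2,2])
  i=3: ✓ (rhs at j=3)
  i=4: ✓ (rhs at j=5; lhs holds on [4,4])
  i=5: ✓ (rhs at j=5)
  i=6: ✓ (rhs at j=6)

0, 1, 2, 3, 4, 5, 6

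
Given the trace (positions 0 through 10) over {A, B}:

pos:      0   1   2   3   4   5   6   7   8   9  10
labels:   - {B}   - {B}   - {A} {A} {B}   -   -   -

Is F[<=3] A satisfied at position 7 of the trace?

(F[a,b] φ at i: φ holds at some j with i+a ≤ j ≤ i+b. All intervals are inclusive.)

Check A at each j in [7,10]:
  j=7: false
  j=8: false
  j=9: false
  j=10: false
No position in the window satisfies it → formula fails.

No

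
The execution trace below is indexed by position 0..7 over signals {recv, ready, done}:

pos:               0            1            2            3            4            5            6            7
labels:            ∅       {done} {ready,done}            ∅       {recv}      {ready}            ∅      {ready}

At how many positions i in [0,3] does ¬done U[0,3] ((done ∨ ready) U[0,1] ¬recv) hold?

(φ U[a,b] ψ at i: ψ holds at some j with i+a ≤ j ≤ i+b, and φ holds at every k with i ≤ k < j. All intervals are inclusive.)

Evaluate at each i in [0,3]:
  i=0: ✓ (rhs at j=0)
  i=1: ✓ (rhs at j=1)
  i=2: ✓ (rhs at j=2)
  i=3: ✓ (rhs at j=3)
Positions where it holds: {0, 1, 2, 3} → 4.

4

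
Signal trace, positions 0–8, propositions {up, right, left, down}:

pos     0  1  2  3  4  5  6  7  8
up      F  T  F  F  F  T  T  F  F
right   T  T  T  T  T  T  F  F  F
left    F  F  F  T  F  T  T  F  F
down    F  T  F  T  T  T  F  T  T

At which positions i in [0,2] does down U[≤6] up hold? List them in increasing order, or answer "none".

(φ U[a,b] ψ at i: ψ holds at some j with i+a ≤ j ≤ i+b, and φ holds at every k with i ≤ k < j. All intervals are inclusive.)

Evaluate at each i in [0,2]:
  i=0: ✗ (lhs fails at k=0 before rhs at j=1)
  i=1: ✓ (rhs at j=1)
  i=2: ✗ (lhs fails at k=2 before rhs at j=5)

1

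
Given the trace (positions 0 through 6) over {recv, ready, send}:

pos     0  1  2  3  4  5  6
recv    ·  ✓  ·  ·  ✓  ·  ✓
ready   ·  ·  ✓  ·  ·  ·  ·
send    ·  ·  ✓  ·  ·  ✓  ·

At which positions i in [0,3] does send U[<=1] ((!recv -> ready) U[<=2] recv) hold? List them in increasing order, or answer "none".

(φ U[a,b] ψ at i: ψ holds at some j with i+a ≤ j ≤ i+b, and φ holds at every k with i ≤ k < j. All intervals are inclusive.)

1

Evaluate at each i in [0,3]:
  i=0: ✗ (lhs fails at k=0 before rhs at j=1)
  i=1: ✓ (rhs at j=1)
  i=2: ✗ (no rhs in [2,3])
  i=3: ✗ (lhs fails at k=3 before rhs at j=4)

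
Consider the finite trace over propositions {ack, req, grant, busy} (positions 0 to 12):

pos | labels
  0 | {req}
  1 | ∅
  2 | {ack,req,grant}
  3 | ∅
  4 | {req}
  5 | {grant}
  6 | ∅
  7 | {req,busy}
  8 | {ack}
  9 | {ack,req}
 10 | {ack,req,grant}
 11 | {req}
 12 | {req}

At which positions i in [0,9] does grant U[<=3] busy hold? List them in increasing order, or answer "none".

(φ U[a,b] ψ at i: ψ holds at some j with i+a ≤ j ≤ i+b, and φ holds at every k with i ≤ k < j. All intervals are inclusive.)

7

Evaluate at each i in [0,9]:
  i=0: ✗ (no rhs in [0,3])
  i=1: ✗ (no rhs in [1,4])
  i=2: ✗ (no rhs in [2,5])
  i=3: ✗ (no rhs in [3,6])
  i=4: ✗ (lhs fails at k=4 before rhs at j=7)
  i=5: ✗ (lhs fails at k=6 before rhs at j=7)
  i=6: ✗ (lhs fails at k=6 before rhs at j=7)
  i=7: ✓ (rhs at j=7)
  i=8: ✗ (no rhs in [8,11])
  i=9: ✗ (no rhs in [9,12])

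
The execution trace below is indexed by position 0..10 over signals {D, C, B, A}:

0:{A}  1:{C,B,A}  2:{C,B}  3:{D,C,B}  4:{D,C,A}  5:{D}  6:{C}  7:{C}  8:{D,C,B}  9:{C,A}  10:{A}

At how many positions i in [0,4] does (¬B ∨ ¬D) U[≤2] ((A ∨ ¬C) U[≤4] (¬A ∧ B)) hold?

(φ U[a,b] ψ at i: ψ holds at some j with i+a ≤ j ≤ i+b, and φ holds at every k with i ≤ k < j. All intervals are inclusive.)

4

Evaluate at each i in [0,4]:
  i=0: ✓ (rhs at j=0)
  i=1: ✓ (rhs at j=1)
  i=2: ✓ (rhs at j=2)
  i=3: ✓ (rhs at j=3)
  i=4: ✗ (no rhs in [4,6])
Positions where it holds: {0, 1, 2, 3} → 4.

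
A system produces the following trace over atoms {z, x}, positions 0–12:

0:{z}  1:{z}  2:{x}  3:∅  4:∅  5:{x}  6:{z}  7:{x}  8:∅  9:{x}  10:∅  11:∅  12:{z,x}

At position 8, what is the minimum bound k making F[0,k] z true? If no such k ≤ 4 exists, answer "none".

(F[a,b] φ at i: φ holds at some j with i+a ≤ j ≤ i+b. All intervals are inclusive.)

4

Scan j = 8,9,… for z:
  j=8: fails
  j=9: fails
  j=10: fails
  j=11: fails
  j=12: holds
First hit at j=12, so smallest k = 12-8 = 4.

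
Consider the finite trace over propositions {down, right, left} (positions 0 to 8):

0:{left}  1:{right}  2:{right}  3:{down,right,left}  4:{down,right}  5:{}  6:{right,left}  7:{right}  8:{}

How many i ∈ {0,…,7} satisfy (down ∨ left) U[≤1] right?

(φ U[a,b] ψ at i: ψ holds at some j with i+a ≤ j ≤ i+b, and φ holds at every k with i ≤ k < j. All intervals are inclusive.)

Evaluate at each i in [0,7]:
  i=0: ✓ (rhs at j=1; lhs holds on [0,0])
  i=1: ✓ (rhs at j=1)
  i=2: ✓ (rhs at j=2)
  i=3: ✓ (rhs at j=3)
  i=4: ✓ (rhs at j=4)
  i=5: ✗ (lhs fails at k=5 before rhs at j=6)
  i=6: ✓ (rhs at j=6)
  i=7: ✓ (rhs at j=7)
Positions where it holds: {0, 1, 2, 3, 4, 6, 7} → 7.

7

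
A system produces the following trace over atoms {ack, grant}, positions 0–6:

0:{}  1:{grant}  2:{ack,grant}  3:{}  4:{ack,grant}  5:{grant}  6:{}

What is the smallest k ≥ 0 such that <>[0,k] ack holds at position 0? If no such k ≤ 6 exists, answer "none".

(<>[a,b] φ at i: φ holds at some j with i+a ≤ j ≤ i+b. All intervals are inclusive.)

Scan j = 0,1,… for ack:
  j=0: fails
  j=1: fails
  j=2: holds
First hit at j=2, so smallest k = 2-0 = 2.

2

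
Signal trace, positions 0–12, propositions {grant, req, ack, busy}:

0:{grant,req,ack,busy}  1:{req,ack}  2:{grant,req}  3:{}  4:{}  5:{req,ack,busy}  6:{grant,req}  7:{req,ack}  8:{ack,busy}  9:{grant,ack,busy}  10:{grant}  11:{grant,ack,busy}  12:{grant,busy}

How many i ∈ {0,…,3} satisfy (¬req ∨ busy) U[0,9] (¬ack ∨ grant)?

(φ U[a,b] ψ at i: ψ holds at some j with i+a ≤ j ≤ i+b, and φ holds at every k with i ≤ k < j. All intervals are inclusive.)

Evaluate at each i in [0,3]:
  i=0: ✓ (rhs at j=0)
  i=1: ✗ (lhs fails at k=1 before rhs at j=2)
  i=2: ✓ (rhs at j=2)
  i=3: ✓ (rhs at j=3)
Positions where it holds: {0, 2, 3} → 3.

3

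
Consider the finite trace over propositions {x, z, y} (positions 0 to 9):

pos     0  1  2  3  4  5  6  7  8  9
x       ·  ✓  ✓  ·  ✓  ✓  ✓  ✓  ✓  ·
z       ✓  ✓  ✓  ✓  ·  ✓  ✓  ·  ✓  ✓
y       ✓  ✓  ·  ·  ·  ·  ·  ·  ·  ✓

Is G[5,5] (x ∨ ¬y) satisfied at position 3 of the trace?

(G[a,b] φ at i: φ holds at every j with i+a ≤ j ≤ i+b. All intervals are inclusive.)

Holds

Check (x ∨ ¬y) at every j in [8,8]:
  j=8: true
All positions satisfy it → formula holds.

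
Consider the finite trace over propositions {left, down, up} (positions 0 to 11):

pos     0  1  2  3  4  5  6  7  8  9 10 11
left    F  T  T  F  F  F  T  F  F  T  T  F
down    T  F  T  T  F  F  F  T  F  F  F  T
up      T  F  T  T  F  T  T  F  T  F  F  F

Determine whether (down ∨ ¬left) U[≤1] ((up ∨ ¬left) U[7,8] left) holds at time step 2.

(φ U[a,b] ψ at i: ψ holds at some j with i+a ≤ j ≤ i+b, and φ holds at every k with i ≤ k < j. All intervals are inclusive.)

Need some j in [2,3] with ((up ∨ ¬left) U[7,8] left), and (down ∨ ¬left) at every k in [2,j-1].
  j=2: ((up ∨ ¬left) U[7,8] left) holds; no prefix to check → satisfied.

Yes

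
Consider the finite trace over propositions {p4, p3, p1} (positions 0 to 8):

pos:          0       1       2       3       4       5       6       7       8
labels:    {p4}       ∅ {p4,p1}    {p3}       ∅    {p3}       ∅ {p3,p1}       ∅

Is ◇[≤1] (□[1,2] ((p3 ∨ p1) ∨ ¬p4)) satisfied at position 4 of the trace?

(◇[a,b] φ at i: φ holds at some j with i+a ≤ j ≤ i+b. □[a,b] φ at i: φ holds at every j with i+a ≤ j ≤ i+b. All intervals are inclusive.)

Check □[1,2] ((p3 ∨ p1) ∨ ¬p4) at each j in [4,5]:
  j=4: holds on [5,6]
  j=5: holds on [6,7]
Found at j=4 → formula holds.

True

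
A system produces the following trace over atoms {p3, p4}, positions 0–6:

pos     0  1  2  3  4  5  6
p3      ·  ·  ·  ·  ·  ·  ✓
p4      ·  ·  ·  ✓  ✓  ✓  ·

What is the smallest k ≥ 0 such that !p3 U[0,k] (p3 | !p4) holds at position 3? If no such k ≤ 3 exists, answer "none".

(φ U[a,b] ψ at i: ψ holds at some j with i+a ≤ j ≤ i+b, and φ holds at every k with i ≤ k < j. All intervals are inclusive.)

3

Need earliest j ≥ 3 with (p3 | !p4), and !p3 at every k in [3,j-1].
  j=3: rhs fails.
  j=4: rhs fails.
  j=5: rhs fails.
  j=6: rhs holds; lhs holds on [3,5]. k = 3.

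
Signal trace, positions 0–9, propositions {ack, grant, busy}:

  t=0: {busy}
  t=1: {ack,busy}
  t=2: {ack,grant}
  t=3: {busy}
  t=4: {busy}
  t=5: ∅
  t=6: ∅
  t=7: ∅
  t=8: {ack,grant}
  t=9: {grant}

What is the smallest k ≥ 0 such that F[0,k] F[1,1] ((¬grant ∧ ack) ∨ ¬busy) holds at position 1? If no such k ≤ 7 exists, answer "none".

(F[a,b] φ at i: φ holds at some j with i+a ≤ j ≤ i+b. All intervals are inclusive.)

0

Scan j = 1,2,… for F[1,1] ((¬grant ∧ ack) ∨ ¬busy):
  j=1: holds
First hit at j=1, so smallest k = 1-1 = 0.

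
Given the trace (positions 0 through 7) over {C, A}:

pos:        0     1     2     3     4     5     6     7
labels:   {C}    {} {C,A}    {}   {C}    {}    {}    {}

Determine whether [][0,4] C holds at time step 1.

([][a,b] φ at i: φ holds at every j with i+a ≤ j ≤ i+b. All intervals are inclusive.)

Check C at every j in [1,5]:
  j=1: false
  j=2: true
  j=3: false
  j=4: true
  j=5: false
Fails at j=1 → formula fails.

False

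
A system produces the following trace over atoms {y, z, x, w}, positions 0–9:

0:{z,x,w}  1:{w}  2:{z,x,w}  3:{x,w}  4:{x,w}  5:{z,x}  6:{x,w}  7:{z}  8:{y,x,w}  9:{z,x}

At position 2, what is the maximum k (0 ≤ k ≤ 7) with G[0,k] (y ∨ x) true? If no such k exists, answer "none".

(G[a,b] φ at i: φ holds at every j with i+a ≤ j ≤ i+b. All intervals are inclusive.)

(y ∨ x) must hold from j=2 onward; find where it first fails.
  j=2: holds
  j=3: holds
  j=4: holds
  j=5: holds
  j=6: holds
  j=7: fails
Holds on [2,6], so largest k = 4.

4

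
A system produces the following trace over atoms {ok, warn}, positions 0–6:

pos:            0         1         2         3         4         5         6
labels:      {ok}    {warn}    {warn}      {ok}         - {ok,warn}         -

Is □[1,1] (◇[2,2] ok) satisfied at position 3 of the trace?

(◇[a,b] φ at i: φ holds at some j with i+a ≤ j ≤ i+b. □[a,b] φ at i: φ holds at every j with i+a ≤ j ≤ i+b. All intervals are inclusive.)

False

Check ◇[2,2] ok at every j in [4,4]:
  j=4: fails (none in [6,6])
Fails at j=4 → formula fails.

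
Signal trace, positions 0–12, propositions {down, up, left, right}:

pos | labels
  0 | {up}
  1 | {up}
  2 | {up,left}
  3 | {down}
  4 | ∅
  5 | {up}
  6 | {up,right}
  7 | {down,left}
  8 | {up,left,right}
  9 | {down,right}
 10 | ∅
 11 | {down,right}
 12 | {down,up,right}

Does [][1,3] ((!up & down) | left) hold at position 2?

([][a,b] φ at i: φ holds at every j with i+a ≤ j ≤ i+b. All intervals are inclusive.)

No

Check ((!up & down) | left) at every j in [3,5]:
  j=3: true
  j=4: false
  j=5: false
Fails at j=4 → formula fails.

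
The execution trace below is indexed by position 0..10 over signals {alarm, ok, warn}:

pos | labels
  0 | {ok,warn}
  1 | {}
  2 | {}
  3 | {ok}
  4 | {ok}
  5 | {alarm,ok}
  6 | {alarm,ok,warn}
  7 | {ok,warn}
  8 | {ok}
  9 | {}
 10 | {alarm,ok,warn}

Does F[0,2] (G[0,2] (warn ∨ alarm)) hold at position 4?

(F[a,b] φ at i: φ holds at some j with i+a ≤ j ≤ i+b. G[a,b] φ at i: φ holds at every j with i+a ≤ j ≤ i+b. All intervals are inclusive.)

Holds

Check G[0,2] (warn ∨ alarm) at each j in [4,6]:
  j=4: fails at 4
  j=5: holds on [5,7]
  j=6: fails at 8
Found at j=5 → formula holds.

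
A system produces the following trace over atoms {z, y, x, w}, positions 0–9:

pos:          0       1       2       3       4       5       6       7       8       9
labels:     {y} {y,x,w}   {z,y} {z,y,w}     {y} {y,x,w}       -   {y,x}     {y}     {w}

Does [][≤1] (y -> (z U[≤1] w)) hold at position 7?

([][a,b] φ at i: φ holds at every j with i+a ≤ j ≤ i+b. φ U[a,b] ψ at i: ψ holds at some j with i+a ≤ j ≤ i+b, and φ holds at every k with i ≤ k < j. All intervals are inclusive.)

Check (y -> (z U[≤1] w)) at every j in [7,8]:
  j=7: antecedent true; consequent fails → ✗
  j=8: antecedent true; consequent fails → ✗
Fails at j=7 → formula fails.

False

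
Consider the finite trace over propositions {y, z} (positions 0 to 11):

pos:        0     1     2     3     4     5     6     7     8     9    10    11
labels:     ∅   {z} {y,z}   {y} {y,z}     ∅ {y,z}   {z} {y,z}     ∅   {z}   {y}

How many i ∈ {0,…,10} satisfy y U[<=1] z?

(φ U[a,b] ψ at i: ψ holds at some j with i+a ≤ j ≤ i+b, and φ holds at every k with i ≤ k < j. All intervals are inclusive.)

Evaluate at each i in [0,10]:
  i=0: ✗ (lhs fails at k=0 before rhs at j=1)
  i=1: ✓ (rhs at j=1)
  i=2: ✓ (rhs at j=2)
  i=3: ✓ (rhs at j=4; lhs holds on [3,3])
  i=4: ✓ (rhs at j=4)
  i=5: ✗ (lhs fails at k=5 before rhs at j=6)
  i=6: ✓ (rhs at j=6)
  i=7: ✓ (rhs at j=7)
  i=8: ✓ (rhs at j=8)
  i=9: ✗ (lhs fails at k=9 before rhs at j=10)
  i=10: ✓ (rhs at j=10)
Positions where it holds: {1, 2, 3, 4, 6, 7, 8, 10} → 8.

8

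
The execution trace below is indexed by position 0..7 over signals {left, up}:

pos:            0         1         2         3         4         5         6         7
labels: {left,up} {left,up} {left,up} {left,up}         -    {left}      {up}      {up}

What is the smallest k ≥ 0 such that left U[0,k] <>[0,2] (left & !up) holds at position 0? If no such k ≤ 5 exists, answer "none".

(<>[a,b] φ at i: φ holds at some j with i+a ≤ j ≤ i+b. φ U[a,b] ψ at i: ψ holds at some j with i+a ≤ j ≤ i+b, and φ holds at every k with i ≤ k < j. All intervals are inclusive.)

3

Need earliest j ≥ 0 with <>[0,2] (left & !up), and left at every k in [0,j-1].
  j=0: rhs fails.
  j=1: rhs fails.
  j=2: rhs fails.
  j=3: rhs holds; lhs holds on [0,2]. k = 3.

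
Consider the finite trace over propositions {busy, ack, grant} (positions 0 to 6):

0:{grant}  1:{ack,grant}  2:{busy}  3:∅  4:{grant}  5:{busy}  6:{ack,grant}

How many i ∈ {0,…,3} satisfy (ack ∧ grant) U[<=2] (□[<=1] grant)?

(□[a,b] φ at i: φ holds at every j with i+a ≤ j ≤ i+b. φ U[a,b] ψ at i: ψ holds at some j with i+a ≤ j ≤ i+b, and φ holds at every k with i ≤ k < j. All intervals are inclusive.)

Evaluate at each i in [0,3]:
  i=0: ✓ (rhs at j=0)
  i=1: ✗ (no rhs in [1,3])
  i=2: ✗ (no rhs in [2,4])
  i=3: ✗ (no rhs in [3,5])
Positions where it holds: {0} → 1.

1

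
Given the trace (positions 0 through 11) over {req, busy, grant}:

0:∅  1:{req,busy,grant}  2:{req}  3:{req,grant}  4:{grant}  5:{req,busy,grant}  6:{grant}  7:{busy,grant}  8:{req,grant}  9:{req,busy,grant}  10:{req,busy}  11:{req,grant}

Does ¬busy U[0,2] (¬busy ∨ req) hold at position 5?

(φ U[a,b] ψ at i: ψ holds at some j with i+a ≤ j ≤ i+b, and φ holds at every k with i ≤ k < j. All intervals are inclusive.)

Need some j in [5,7] with (¬busy ∨ req), and ¬busy at every k in [5,j-1].
  j=5: (¬busy ∨ req) holds; no prefix to check → satisfied.

Yes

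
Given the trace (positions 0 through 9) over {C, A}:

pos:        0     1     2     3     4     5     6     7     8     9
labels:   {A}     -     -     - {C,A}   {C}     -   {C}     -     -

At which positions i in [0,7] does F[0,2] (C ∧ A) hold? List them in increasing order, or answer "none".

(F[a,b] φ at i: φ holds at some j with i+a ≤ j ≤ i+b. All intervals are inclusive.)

Evaluate at each i in [0,7]:
  i=0: ✗ (none in [0,2])
  i=1: ✗ (none in [1,3])
  i=2: ✓ (witness j=4)
  i=3: ✓ (witness j=4)
  i=4: ✓ (witness j=4)
  i=5: ✗ (none in [5,7])
  i=6: ✗ (none in [6,8])
  i=7: ✗ (none in [7,9])

2, 3, 4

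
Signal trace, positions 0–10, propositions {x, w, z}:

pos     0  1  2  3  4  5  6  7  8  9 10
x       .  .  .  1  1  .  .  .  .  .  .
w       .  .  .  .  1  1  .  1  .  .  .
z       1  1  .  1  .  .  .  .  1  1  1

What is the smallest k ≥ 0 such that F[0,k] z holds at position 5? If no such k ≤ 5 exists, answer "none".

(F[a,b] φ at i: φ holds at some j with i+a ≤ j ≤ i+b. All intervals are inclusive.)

Scan j = 5,6,… for z:
  j=5: fails
  j=6: fails
  j=7: fails
  j=8: holds
First hit at j=8, so smallest k = 8-5 = 3.

3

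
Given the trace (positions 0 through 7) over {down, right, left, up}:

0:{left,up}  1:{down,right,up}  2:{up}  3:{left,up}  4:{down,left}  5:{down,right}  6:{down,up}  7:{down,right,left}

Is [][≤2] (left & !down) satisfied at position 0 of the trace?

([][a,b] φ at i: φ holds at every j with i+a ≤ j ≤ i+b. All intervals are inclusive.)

Does not hold

Check (left & !down) at every j in [0,2]:
  j=0: true
  j=1: false
  j=2: false
Fails at j=1 → formula fails.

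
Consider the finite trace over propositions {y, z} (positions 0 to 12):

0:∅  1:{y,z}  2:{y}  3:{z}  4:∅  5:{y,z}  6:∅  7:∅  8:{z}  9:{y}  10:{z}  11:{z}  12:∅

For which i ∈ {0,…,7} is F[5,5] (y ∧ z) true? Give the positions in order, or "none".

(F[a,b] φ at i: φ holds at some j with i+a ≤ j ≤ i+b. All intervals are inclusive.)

0

Evaluate at each i in [0,7]:
  i=0: ✓ (witness j=5)
  i=1: ✗ (none in [6,6])
  i=2: ✗ (none in [7,7])
  i=3: ✗ (none in [8,8])
  i=4: ✗ (none in [9,9])
  i=5: ✗ (none in [10,10])
  i=6: ✗ (none in [11,11])
  i=7: ✗ (none in [12,12])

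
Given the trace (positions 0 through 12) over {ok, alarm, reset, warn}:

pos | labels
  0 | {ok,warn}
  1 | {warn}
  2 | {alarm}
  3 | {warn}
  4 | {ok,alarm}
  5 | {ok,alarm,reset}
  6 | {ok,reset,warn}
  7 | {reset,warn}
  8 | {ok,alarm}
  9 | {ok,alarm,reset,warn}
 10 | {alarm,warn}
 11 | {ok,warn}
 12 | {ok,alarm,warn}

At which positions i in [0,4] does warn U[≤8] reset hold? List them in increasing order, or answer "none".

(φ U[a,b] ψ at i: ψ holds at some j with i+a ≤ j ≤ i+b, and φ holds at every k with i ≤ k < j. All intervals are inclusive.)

Evaluate at each i in [0,4]:
  i=0: ✗ (lhs fails at k=2 before rhs at j=5)
  i=1: ✗ (lhs fails at k=2 before rhs at j=5)
  i=2: ✗ (lhs fails at k=2 before rhs at j=5)
  i=3: ✗ (lhs fails at k=4 before rhs at j=5)
  i=4: ✗ (lhs fails at k=4 before rhs at j=5)

none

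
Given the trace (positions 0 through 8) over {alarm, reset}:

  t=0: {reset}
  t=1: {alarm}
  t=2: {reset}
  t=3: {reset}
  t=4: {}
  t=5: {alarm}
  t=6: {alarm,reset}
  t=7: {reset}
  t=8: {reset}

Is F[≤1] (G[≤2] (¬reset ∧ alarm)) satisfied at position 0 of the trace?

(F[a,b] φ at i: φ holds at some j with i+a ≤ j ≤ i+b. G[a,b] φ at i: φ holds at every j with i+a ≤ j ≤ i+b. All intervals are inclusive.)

Does not hold

Check G[≤2] (¬reset ∧ alarm) at each j in [0,1]:
  j=0: fails at 0
  j=1: fails at 2
No position in the window satisfies it → formula fails.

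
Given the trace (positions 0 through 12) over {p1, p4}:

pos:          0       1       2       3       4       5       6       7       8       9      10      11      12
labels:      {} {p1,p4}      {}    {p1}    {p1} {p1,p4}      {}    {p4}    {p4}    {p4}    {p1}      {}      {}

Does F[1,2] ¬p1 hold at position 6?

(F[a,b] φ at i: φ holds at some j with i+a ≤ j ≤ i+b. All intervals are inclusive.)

Check ¬p1 at each j in [7,8]:
  j=7: true
  j=8: true
Found at j=7 → formula holds.

Holds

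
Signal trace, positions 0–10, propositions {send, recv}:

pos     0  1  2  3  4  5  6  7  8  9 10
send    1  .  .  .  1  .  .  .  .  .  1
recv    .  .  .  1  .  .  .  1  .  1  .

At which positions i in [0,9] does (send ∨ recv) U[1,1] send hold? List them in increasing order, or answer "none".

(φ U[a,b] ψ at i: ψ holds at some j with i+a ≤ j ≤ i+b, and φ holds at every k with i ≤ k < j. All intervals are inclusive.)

Evaluate at each i in [0,9]:
  i=0: ✗ (no rhs in [1,1])
  i=1: ✗ (no rhs in [2,2])
  i=2: ✗ (no rhs in [3,3])
  i=3: ✓ (rhs at j=4; lhs holds on [3,3])
  i=4: ✗ (no rhs in [5,5])
  i=5: ✗ (no rhs in [6,6])
  i=6: ✗ (no rhs in [7,7])
  i=7: ✗ (no rhs in [8,8])
  i=8: ✗ (no rhs in [9,9])
  i=9: ✓ (rhs at j=10; lhs holds on [9,9])

3, 9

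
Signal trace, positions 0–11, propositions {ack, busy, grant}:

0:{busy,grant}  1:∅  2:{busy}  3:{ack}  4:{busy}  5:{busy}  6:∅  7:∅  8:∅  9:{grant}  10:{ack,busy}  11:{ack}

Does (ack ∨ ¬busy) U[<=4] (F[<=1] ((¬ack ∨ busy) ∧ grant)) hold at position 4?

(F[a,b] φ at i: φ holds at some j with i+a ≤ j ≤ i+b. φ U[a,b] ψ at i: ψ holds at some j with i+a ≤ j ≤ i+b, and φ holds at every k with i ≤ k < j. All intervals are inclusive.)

No

Need some j in [4,8] with F[<=1] ((¬ack ∨ busy) ∧ grant), and (ack ∨ ¬busy) at every k in [4,j-1].
  j=4: F[<=1] ((¬ack ∨ busy) ∧ grant) — fails (none in [4,5]).
  j=5: F[<=1] ((¬ack ∨ busy) ∧ grant) — fails (none in [5,6]).
  j=6: F[<=1] ((¬ack ∨ busy) ∧ grant) — fails (none in [6,7]).
  j=7: F[<=1] ((¬ack ∨ busy) ∧ grant) — fails (none in [7,8]).
  j=8: F[<=1] ((¬ack ∨ busy) ∧ grant) holds, but (ack ∨ ¬busy) fails at k=4 → not this j.
No j in the window works → until fails.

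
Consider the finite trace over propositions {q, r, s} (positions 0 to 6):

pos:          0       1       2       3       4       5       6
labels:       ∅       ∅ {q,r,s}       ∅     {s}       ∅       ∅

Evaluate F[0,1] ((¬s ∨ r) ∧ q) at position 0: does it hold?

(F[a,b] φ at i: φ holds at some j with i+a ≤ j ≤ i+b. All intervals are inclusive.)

Check ((¬s ∨ r) ∧ q) at each j in [0,1]:
  j=0: false
  j=1: false
No position in the window satisfies it → formula fails.

Does not hold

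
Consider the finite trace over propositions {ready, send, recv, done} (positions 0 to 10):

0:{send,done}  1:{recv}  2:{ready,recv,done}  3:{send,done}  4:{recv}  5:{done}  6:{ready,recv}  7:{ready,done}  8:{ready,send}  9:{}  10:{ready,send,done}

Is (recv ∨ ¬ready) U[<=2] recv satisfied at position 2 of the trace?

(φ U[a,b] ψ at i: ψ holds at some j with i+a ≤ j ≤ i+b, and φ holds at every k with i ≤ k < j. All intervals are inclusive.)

True

Need some j in [2,4] with recv, and (recv ∨ ¬ready) at every k in [2,j-1].
  j=2: recv holds; no prefix to check → satisfied.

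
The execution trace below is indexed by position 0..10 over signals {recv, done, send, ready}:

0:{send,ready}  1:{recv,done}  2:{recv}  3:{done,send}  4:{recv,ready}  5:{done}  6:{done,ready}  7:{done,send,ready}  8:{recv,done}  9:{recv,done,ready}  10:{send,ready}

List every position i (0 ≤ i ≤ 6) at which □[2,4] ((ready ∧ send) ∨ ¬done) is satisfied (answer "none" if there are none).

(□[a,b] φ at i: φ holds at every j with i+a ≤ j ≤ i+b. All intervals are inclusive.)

none

Evaluate at each i in [0,6]:
  i=0: ✗ (fails at j=3)
  i=1: ✗ (fails at j=3)
  i=2: ✗ (fails at j=5)
  i=3: ✗ (fails at j=5)
  i=4: ✗ (fails at j=6)
  i=5: ✗ (fails at j=8)
  i=6: ✗ (fails at j=8)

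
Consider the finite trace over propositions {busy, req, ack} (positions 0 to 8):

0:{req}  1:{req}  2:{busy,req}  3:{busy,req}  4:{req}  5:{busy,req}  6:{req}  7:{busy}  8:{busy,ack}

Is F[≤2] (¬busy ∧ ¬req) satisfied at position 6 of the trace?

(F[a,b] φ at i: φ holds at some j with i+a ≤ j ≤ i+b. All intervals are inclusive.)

False

Check (¬busy ∧ ¬req) at each j in [6,8]:
  j=6: false
  j=7: false
  j=8: false
No position in the window satisfies it → formula fails.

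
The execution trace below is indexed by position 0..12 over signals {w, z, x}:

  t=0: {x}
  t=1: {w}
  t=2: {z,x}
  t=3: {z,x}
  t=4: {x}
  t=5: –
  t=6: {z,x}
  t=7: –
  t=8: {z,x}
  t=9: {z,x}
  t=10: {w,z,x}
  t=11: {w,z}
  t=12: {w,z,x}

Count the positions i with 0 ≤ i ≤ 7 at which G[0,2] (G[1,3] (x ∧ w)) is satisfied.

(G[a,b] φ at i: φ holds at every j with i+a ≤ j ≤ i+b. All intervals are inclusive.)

Evaluate at each i in [0,7]:
  i=0: ✗ (fails at j=0)
  i=1: ✗ (fails at j=1)
  i=2: ✗ (fails at j=2)
  i=3: ✗ (fails at j=3)
  i=4: ✗ (fails at j=4)
  i=5: ✗ (fails at j=5)
  i=6: ✗ (fails at j=6)
  i=7: ✗ (fails at j=7)
Positions where it holds: {} → 0.

0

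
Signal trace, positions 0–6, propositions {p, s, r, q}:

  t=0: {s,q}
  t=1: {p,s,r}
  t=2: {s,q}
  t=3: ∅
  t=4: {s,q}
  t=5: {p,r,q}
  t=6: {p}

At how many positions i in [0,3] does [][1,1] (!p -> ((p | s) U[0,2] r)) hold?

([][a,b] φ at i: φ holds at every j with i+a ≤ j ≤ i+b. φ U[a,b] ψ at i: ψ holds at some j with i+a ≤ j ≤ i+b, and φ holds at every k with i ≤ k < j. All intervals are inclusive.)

2

Evaluate at each i in [0,3]:
  i=0: ✓ (all of [1,1])
  i=1: ✗ (fails at j=2)
  i=2: ✗ (fails at j=3)
  i=3: ✓ (all of [4,4])
Positions where it holds: {0, 3} → 2.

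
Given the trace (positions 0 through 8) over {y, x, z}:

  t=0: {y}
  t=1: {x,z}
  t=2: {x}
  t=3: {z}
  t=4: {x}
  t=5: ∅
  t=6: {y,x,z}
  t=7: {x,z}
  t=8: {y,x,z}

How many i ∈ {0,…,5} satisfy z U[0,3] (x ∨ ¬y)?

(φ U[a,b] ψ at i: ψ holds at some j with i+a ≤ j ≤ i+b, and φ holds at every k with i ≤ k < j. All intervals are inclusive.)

5

Evaluate at each i in [0,5]:
  i=0: ✗ (lhs fails at k=0 before rhs at j=1)
  i=1: ✓ (rhs at j=1)
  i=2: ✓ (rhs at j=2)
  i=3: ✓ (rhs at j=3)
  i=4: ✓ (rhs at j=4)
  i=5: ✓ (rhs at j=5)
Positions where it holds: {1, 2, 3, 4, 5} → 5.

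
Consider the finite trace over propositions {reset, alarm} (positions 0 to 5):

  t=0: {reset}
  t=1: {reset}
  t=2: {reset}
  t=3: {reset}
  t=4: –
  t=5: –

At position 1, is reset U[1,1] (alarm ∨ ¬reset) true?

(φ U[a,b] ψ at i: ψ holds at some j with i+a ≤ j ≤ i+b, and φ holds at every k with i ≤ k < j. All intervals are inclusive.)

Does not hold

Need some j in [2,2] with (alarm ∨ ¬reset), and reset at every k in [1,j-1].
  j=2: (alarm ∨ ¬reset) false.
No j in the window works → until fails.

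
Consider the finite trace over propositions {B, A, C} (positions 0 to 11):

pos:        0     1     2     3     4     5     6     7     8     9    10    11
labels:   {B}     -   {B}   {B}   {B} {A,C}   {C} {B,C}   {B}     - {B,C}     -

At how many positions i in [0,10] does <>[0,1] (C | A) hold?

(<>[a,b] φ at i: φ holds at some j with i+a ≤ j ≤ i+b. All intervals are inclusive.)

6

Evaluate at each i in [0,10]:
  i=0: ✗ (none in [0,1])
  i=1: ✗ (none in [1,2])
  i=2: ✗ (none in [2,3])
  i=3: ✗ (none in [3,4])
  i=4: ✓ (witness j=5)
  i=5: ✓ (witness j=5)
  i=6: ✓ (witness j=6)
  i=7: ✓ (witness j=7)
  i=8: ✗ (none in [8,9])
  i=9: ✓ (witness j=10)
  i=10: ✓ (witness j=10)
Positions where it holds: {4, 5, 6, 7, 9, 10} → 6.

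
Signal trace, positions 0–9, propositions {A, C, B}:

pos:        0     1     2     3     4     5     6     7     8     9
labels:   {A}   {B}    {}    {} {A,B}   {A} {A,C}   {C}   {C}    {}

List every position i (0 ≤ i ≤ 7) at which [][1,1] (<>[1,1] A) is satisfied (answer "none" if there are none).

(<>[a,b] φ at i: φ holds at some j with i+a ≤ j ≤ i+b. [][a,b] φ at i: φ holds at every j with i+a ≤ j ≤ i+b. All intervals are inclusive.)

2, 3, 4

Evaluate at each i in [0,7]:
  i=0: ✗ (fails at j=1)
  i=1: ✗ (fails at j=2)
  i=2: ✓ (all of [3,3])
  i=3: ✓ (all of [4,4])
  i=4: ✓ (all of [5,5])
  i=5: ✗ (fails at j=6)
  i=6: ✗ (fails at j=7)
  i=7: ✗ (fails at j=8)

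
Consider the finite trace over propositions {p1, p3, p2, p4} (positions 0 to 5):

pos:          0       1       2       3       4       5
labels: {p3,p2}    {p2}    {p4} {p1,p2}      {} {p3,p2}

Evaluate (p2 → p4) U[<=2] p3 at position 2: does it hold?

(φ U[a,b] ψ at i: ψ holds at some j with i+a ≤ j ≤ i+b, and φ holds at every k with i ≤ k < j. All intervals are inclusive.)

False

Need some j in [2,4] with p3, and (p2 → p4) at every k in [2,j-1].
  j=2: p3 false.
  j=3: p3 false.
  j=4: p3 false.
No j in the window works → until fails.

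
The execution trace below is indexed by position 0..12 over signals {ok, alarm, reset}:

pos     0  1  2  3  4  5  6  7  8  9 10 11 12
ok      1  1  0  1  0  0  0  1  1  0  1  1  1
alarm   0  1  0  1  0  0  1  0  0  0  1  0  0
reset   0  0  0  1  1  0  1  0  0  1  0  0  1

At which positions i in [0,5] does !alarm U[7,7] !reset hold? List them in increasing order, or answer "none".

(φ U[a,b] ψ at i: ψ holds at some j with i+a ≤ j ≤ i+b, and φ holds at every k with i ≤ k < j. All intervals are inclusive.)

none

Evaluate at each i in [0,5]:
  i=0: ✗ (lhs fails at k=1 before rhs at j=7)
  i=1: ✗ (lhs fails at k=1 before rhs at j=8)
  i=2: ✗ (no rhs in [9,9])
  i=3: ✗ (lhs fails at k=3 before rhs at j=10)
  i=4: ✗ (lhs fails at k=6 before rhs at j=11)
  i=5: ✗ (no rhs in [12,12])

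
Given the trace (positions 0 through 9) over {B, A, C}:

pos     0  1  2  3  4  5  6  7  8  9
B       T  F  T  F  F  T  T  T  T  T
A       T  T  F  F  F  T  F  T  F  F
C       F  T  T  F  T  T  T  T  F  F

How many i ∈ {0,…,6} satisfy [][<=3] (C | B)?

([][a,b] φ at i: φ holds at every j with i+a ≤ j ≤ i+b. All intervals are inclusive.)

3

Evaluate at each i in [0,6]:
  i=0: ✗ (fails at j=3)
  i=1: ✗ (fails at j=3)
  i=2: ✗ (fails at j=3)
  i=3: ✗ (fails at j=3)
  i=4: ✓ (all of [4,7])
  i=5: ✓ (all of [5,8])
  i=6: ✓ (all of [6,9])
Positions where it holds: {4, 5, 6} → 3.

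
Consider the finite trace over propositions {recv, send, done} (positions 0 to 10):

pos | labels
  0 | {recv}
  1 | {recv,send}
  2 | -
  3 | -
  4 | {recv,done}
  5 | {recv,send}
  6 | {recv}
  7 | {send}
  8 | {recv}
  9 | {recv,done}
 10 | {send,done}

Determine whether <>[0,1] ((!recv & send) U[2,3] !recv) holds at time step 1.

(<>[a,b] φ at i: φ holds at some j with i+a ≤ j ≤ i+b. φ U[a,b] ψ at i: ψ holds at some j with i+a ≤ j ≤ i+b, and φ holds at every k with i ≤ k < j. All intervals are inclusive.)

Check ((!recv & send) U[2,3] !recv) at each j in [1,2]:
  j=1: fails
  j=2: fails
No position in the window satisfies it → formula fails.

No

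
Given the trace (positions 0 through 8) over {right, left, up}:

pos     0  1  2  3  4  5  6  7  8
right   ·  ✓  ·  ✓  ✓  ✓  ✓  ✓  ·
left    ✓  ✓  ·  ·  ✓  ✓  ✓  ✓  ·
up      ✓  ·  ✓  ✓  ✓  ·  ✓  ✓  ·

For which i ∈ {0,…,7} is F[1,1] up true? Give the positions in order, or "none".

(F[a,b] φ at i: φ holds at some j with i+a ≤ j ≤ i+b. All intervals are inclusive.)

Evaluate at each i in [0,7]:
  i=0: ✗ (none in [1,1])
  i=1: ✓ (witness j=2)
  i=2: ✓ (witness j=3)
  i=3: ✓ (witness j=4)
  i=4: ✗ (none in [5,5])
  i=5: ✓ (witness j=6)
  i=6: ✓ (witness j=7)
  i=7: ✗ (none in [8,8])

1, 2, 3, 5, 6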